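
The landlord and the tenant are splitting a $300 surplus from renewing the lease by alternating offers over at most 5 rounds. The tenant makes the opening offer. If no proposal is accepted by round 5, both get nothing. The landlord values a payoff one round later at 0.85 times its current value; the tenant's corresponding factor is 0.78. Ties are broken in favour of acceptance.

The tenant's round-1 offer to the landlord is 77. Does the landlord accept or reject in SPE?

Round 5 (the tenant proposes): the landlord will accept anything ≥ 0, so the tenant offers 0 and keeps 300.
Round 4 (the landlord proposes): the tenant can get 300 next round, worth 0.78 × 300 = 234 now. The landlord offers 234 and keeps 300 − 234 = 66.
Round 3 (the tenant proposes): the landlord can get 66 next round, worth 0.85 × 66 = 56.1 now, so the tenant offers 56.1, keeping 243.9.
Round 2 (the landlord proposes): the tenant can get 243.9 next round, worth 0.78 × 243.9 = 190.242 now. The landlord offers 190.242 and keeps 300 − 190.242 = 109.758.
So by rejecting in round 1, the landlord gets 109.758 next round, worth 0.85 × 109.758 = 93.2943 now.
Offer 77 < 93.2943, so the landlord rejects.

Reject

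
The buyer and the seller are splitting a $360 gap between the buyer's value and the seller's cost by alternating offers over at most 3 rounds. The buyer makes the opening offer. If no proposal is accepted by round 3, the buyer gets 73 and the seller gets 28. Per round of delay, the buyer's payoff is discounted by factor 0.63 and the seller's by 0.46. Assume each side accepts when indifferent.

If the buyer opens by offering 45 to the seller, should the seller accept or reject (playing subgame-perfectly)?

Round 3 (the buyer proposes): the seller gets 28 if talks fail, so the buyer offers 28 and keeps 332.
Round 2 (the seller proposes): the buyer can get 332 next round, worth 0.63 × 332 = 209.16 now; the seller offers that and keeps 150.84.
So by rejecting in round 1, the seller gets 150.84 next round, worth 0.46 × 150.84 = 69.3864 now.
Offer 45 < 69.3864, so the seller rejects.

Reject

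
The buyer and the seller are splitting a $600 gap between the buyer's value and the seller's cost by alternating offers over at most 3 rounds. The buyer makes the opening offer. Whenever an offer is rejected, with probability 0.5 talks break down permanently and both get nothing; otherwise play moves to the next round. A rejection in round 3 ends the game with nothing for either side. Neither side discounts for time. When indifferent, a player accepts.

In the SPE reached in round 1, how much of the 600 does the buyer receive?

By backward induction:
Round 3 (the buyer proposes): rejection yields 0 for the seller; the buyer offers 0 and keeps 600.
Round 2 (the seller proposes): rejecting gives the buyer an expected 0.5 × 600 = 300, so the seller offers 300, keeping 300.
Round 1 (the buyer proposes): rejecting gives the seller an expected 0.5 × 300 = 150, so the buyer offers 150, keeping 450.

450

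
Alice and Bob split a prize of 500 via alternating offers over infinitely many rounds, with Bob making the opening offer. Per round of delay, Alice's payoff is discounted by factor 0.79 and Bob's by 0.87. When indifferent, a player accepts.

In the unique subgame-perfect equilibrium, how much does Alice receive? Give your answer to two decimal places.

164.21

In a stationary SPE each proposer offers the other exactly their discounted continuation value.
If Bob keeps x when proposing and Alice keeps y when proposing, then x = 500 − 0.79y and y = 500 − 0.87x.
Solving: x = 500(1 − 0.79) / (1 − 0.87·0.79) = 105 / 0.3127 ≈ 335.7851.
Alice gets 500 − 335.7851 ≈ 164.2149.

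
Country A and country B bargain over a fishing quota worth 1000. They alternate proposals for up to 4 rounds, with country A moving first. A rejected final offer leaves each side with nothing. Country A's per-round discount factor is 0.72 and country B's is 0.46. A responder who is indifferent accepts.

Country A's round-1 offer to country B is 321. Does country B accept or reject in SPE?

Round 4 (country B proposes): rejection yields 0 for country A; country B offers 0 and keeps 1000.
Round 3 (country A proposes): country B can get 1000 next round, worth 0.46 × 1000 = 460 now, so country A offers 460, keeping 540.
Round 2 (country B proposes): country A can get 540 next round, worth 0.72 × 540 = 388.8 now. Country B offers 388.8 and keeps 1000 − 388.8 = 611.2.
So by rejecting in round 1, country B gets 611.2 next round, worth 0.46 × 611.2 = 281.152 now.
Offer 321 ≥ 281.152, so country B accepts.

Accept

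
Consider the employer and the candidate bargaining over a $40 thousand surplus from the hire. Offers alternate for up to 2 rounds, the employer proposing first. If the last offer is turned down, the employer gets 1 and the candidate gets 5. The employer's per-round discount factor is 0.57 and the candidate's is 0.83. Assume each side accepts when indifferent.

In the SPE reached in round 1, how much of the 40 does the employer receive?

By backward induction:
Round 2 (the candidate proposes): the employer gets 1 if talks fail, so the candidate offers 1 and keeps 39.
Round 1 (the employer proposes): the candidate can get 39 next round, worth 0.83 × 39 = 32.37 now, so the employer offers 32.37, keeping 7.63.

7.63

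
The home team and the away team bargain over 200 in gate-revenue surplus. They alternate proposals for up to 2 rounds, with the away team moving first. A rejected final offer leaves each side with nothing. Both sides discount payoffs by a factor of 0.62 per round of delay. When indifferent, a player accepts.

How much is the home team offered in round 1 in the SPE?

124

By backward induction:
Round 2 (the home team proposes): the away team will accept anything ≥ 0, so the home team offers 0 and keeps 200.
Round 1 (the away team proposes): the home team can get 200 next round, worth 0.62 × 200 = 124 now, so the away team offers 124, keeping 76.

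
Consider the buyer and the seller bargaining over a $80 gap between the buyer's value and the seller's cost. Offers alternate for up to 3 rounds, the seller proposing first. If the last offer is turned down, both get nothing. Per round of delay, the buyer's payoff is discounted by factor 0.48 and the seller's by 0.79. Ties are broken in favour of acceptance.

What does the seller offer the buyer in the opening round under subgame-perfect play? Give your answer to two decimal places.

8.06

Round 3 (the seller proposes): the buyer will accept anything ≥ 0, so the seller offers 0 and keeps 80.
Round 2 (the buyer proposes): the seller can get 80 next round, worth 0.79 × 80 = 63.2 now; the buyer offers that and keeps 16.8.
Round 1 (the seller proposes): the buyer can get 16.8 next round, worth 0.48 × 16.8 = 8.064 now, so the seller offers 8.064, keeping 71.936.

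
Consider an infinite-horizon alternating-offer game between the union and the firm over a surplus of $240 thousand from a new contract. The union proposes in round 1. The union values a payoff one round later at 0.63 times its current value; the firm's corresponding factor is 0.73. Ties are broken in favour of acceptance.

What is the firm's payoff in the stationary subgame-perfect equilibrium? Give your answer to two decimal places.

Let x be the union's share when the union proposes and y be the firm's share when the firm proposes.
The firm accepts iff offered ≥ 0.73·y, so x = 240 − 0.73y. Symmetrically y = 240 − 0.63x.
Substituting: x = 240 − 0.73(240 − 0.63x), giving x(1 − 0.63·0.73) = 240(1 − 0.73).
So x = 240 × 0.27 / 0.5401 ≈ 119.9778, and the firm receives 240 − x ≈ 120.0222.

120.02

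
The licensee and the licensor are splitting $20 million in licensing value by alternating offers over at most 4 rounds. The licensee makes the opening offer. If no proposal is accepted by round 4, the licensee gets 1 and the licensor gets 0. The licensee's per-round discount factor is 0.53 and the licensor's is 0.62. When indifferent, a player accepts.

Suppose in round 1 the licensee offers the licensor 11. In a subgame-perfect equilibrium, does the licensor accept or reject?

Round 4 (the licensor proposes): the licensee gets 1 if talks fail, so the licensor offers 1 and keeps 19.
Round 3 (the licensee proposes): the licensor can get 19 next round, worth 0.62 × 19 = 11.78 now. The licensee offers 11.78 and keeps 20 − 11.78 = 8.22.
Round 2 (the licensor proposes): the licensee can get 8.22 next round, worth 0.53 × 8.22 = 4.3566 now, so the licensor offers 4.3566, keeping 15.6434.
So by rejecting in round 1, the licensor gets 15.6434 next round, worth 0.62 × 15.6434 = 9.698908 now.
Offer 11 ≥ 9.698908, so the licensor accepts.

Accept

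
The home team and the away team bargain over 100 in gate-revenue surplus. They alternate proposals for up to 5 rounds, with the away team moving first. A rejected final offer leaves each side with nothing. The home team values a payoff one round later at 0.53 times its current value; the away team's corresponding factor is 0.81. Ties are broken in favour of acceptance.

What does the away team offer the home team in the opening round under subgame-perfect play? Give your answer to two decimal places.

14.39

Round 5 (the away team proposes): rejection yields 0 for the home team; the away team offers 0 and keeps 100.
Round 4 (the home team proposes): the away team can get 100 next round, worth 0.81 × 100 = 81 now; the home team offers that and keeps 19.
Round 3 (the away team proposes): the home team can get 19 next round, worth 0.53 × 19 = 10.07 now, so the away team offers 10.07, keeping 89.93.
Round 2 (the home team proposes): the away team can get 89.93 next round, worth 0.81 × 89.93 = 72.8433 now; the home team offers that and keeps 27.1567.
Round 1 (the away team proposes): the home team can get 27.1567 next round, worth 0.53 × 27.1567 = 14.393051 now, so the away team offers 14.393051, keeping 85.606949.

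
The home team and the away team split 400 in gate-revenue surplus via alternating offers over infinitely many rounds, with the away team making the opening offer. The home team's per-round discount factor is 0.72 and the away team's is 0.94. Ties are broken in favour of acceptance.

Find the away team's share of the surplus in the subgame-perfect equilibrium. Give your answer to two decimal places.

346.53

When the away team proposes, the home team accepts any offer worth at least 0.72 times what the home team would get by proposing next round; and vice versa.
This gives x = 400 − 0.72y and y = 400 − 0.94x, where x and y are each side's share when it proposes.
Hence (1 − 0.72·0.94)x = 400(1 − 0.72), i.e. 0.3232·x = 112.
x ≈ 346.5347; the home team's share is 400 − x ≈ 53.4653.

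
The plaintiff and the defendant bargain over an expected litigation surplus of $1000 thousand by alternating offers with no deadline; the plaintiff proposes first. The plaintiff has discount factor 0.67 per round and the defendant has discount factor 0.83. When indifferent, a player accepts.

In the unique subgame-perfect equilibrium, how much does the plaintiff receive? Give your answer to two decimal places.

382.97

Let x be the plaintiff's share when the plaintiff proposes and y be the defendant's share when the defendant proposes.
The defendant accepts iff offered ≥ 0.83·y, so x = 1000 − 0.83y. Symmetrically y = 1000 − 0.67x.
Substituting: x = 1000 − 0.83(1000 − 0.67x), giving x(1 − 0.67·0.83) = 1000(1 − 0.83).
So x = 1000 × 0.17 / 0.4439 ≈ 382.9691, and the defendant receives 1000 − x ≈ 617.0309.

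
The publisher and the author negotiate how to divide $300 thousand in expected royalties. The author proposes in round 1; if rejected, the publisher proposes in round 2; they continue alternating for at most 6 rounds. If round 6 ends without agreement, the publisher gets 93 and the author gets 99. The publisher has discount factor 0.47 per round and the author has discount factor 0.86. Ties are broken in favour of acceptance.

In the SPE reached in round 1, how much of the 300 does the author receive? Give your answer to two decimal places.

256.85

Round 6 (the publisher proposes): the author gets 99 if talks fail, so the publisher offers 99 and keeps 201.
Round 5 (the author proposes): the publisher can get 201 next round, worth 0.47 × 201 = 94.47 now. The author offers 94.47 and keeps 300 − 94.47 = 205.53.
Round 4 (the publisher proposes): the author can get 205.53 next round, worth 0.86 × 205.53 = 176.7558 now, so the publisher offers 176.7558, keeping 123.2442.
Round 3 (the author proposes): the publisher can get 123.2442 next round, worth 0.47 × 123.2442 = 57.924774 now; the author offers that and keeps 242.075226.
Round 2 (the publisher proposes): the author can get 242.075226 next round, worth 0.86 × 242.075226 = 208.18469436 now; the publisher offers that and keeps 91.81530564.
Round 1 (the author proposes): the publisher can get 91.81530564 next round, worth 0.47 × 91.81530564 = 43.1531936508 now. The author offers 43.1531936508 and keeps 300 − 43.1531936508 = 256.8468063492.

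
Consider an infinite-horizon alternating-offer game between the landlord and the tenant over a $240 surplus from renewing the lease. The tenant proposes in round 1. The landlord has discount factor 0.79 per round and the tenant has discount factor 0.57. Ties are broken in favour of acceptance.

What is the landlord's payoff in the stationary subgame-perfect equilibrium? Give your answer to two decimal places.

148.31

In a stationary SPE each proposer offers the other exactly their discounted continuation value.
If the tenant keeps x when proposing and the landlord keeps y when proposing, then x = 240 − 0.79y and y = 240 − 0.57x.
Solving: x = 240(1 − 0.79) / (1 − 0.57·0.79) = 50.4 / 0.5497 ≈ 91.6864.
The landlord gets 240 − 91.6864 ≈ 148.3136.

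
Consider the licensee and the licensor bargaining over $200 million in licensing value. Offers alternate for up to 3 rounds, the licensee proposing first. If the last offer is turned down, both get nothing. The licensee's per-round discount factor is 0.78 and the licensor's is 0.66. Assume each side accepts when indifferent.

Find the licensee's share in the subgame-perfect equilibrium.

170.96

Round 3 (the licensee proposes): rejection yields 0 for the licensor; the licensee offers 0 and keeps 200.
Round 2 (the licensor proposes): the licensee can get 200 next round, worth 0.78 × 200 = 156 now, so the licensor offers 156, keeping 44.
Round 1 (the licensee proposes): the licensor can get 44 next round, worth 0.66 × 44 = 29.04 now. The licensee offers 29.04 and keeps 200 − 29.04 = 170.96.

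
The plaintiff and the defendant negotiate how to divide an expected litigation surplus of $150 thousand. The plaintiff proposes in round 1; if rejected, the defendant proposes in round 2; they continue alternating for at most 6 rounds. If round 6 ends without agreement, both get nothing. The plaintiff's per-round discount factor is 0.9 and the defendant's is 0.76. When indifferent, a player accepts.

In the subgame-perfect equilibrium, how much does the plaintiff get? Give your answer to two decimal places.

Work backward from the last round.
Round 6 (the defendant proposes): rejection yields 0 for the plaintiff; the defendant offers 0 and keeps 150.
Round 5 (the plaintiff proposes): the defendant can get 150 next round, worth 0.76 × 150 = 114 now, so the plaintiff offers 114, keeping 36.
Round 4 (the defendant proposes): the plaintiff can get 36 next round, worth 0.9 × 36 = 32.4 now. The defendant offers 32.4 and keeps 150 − 32.4 = 117.6.
Round 3 (the plaintiff proposes): the defendant can get 117.6 next round, worth 0.76 × 117.6 = 89.376 now, so the plaintiff offers 89.376, keeping 60.624.
Round 2 (the defendant proposes): the plaintiff can get 60.624 next round, worth 0.9 × 60.624 = 54.5616 now. The defendant offers 54.5616 and keeps 150 − 54.5616 = 95.4384.
Round 1 (the plaintiff proposes): the defendant can get 95.4384 next round, worth 0.76 × 95.4384 = 72.533184 now; the plaintiff offers that and keeps 77.466816.

77.47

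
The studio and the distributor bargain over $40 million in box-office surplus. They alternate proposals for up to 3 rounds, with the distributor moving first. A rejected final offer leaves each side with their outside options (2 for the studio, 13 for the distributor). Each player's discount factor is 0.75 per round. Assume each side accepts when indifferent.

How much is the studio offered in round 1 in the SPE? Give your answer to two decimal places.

Work backward from the last round.
Round 3 (the distributor proposes): the studio gets 2 if talks fail, so the distributor offers 2 and keeps 38.
Round 2 (the studio proposes): the distributor can get 38 next round, worth 0.75 × 38 = 28.5 now; the studio offers that and keeps 11.5.
Round 1 (the distributor proposes): the studio can get 11.5 next round, worth 0.75 × 11.5 = 8.625 now. The distributor offers 8.625 and keeps 40 − 8.625 = 31.375.

8.63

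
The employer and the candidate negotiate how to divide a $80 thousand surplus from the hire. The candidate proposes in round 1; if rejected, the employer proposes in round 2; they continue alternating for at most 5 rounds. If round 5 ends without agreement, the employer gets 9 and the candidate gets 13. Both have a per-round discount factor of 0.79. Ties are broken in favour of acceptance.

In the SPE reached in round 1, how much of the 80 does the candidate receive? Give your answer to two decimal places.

Round 5 (the candidate proposes): the employer gets 9 if talks fail, so the candidate offers 9 and keeps 71.
Round 4 (the employer proposes): the candidate can get 71 next round, worth 0.79 × 71 = 56.09 now. The employer offers 56.09 and keeps 80 − 56.09 = 23.91.
Round 3 (the candidate proposes): the employer can get 23.91 next round, worth 0.79 × 23.91 = 18.8889 now; the candidate offers that and keeps 61.1111.
Round 2 (the employer proposes): the candidate can get 61.1111 next round, worth 0.79 × 61.1111 = 48.277769 now; the employer offers that and keeps 31.722231.
Round 1 (the candidate proposes): the employer can get 31.722231 next round, worth 0.79 × 31.722231 = 25.06056249 now; the candidate offers that and keeps 54.93943751.

54.94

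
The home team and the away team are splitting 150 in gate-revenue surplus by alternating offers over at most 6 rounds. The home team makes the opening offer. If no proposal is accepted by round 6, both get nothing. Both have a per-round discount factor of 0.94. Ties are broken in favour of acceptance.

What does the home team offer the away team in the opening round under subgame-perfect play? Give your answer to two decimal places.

126.02

Round 6 (the away team proposes): the home team will accept anything ≥ 0, so the away team offers 0 and keeps 150.
Round 5 (the home team proposes): the away team can get 150 next round, worth 0.94 × 150 = 141 now; the home team offers that and keeps 9.
Round 4 (the away team proposes): the home team can get 9 next round, worth 0.94 × 9 = 8.46 now. The away team offers 8.46 and keeps 150 − 8.46 = 141.54.
Round 3 (the home team proposes): the away team can get 141.54 next round, worth 0.94 × 141.54 = 133.0476 now; the home team offers that and keeps 16.9524.
Round 2 (the away team proposes): the home team can get 16.9524 next round, worth 0.94 × 16.9524 = 15.935256 now; the away team offers that and keeps 134.064744.
Round 1 (the home team proposes): the away team can get 134.064744 next round, worth 0.94 × 134.064744 = 126.02085936 now; the home team offers that and keeps 23.97914064.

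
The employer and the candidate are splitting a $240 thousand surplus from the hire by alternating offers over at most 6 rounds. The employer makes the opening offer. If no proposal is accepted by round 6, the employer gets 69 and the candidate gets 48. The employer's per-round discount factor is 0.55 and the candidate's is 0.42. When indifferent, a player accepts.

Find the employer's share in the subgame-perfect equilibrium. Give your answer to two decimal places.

By backward induction:
Round 6 (the candidate proposes): the employer gets 69 if talks fail, so the candidate offers 69 and keeps 171.
Round 5 (the employer proposes): the candidate can get 171 next round, worth 0.42 × 171 = 71.82 now; the employer offers that and keeps 168.18.
Round 4 (the candidate proposes): the employer can get 168.18 next round, worth 0.55 × 168.18 = 92.499 now. The candidate offers 92.499 and keeps 240 − 92.499 = 147.501.
Round 3 (the employer proposes): the candidate can get 147.501 next round, worth 0.42 × 147.501 = 61.95042 now; the employer offers that and keeps 178.04958.
Round 2 (the candidate proposes): the employer can get 178.04958 next round, worth 0.55 × 178.04958 = 97.927269 now; the candidate offers that and keeps 142.072731.
Round 1 (the employer proposes): the candidate can get 142.072731 next round, worth 0.42 × 142.072731 = 59.67054702 now, so the employer offers 59.67054702, keeping 180.32945298.

180.33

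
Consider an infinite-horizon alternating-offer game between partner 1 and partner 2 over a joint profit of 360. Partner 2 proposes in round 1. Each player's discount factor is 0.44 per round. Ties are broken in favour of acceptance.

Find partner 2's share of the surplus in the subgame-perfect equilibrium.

When partner 2 proposes, partner 1 accepts any offer worth at least 0.44 times what partner 1 would get by proposing next round; and vice versa.
This gives x = 360 − 0.44y and y = 360 − 0.44x, where x and y are each side's share when it proposes.
Hence (1 − 0.44·0.44)x = 360(1 − 0.44), i.e. 0.8064·x = 201.6.
x = 250; partner 1's share is 360 − x = 110.

250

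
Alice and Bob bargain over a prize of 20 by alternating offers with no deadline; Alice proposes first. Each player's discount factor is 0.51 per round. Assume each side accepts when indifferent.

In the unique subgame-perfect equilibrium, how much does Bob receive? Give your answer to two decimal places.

When Alice proposes, Bob accepts any offer worth at least 0.51 times what Bob would get by proposing next round; and vice versa.
This gives x = 20 − 0.51y and y = 20 − 0.51x, where x and y are each side's share when it proposes.
Hence (1 − 0.51·0.51)x = 20(1 − 0.51), i.e. 0.7399·x = 9.8.
x ≈ 13.2450; Bob's share is 20 − x ≈ 6.7550.

6.75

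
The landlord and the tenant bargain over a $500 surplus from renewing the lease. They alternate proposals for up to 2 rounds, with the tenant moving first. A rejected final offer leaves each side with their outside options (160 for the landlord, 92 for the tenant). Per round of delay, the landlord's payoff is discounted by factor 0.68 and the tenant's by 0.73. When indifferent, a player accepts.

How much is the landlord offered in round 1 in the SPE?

277.44

Work backward from the last round.
Round 2 (the landlord proposes): the tenant gets 92 if talks fail, so the landlord offers 92 and keeps 408.
Round 1 (the tenant proposes): the landlord can get 408 next round, worth 0.68 × 408 = 277.44 now, so the tenant offers 277.44, keeping 222.56.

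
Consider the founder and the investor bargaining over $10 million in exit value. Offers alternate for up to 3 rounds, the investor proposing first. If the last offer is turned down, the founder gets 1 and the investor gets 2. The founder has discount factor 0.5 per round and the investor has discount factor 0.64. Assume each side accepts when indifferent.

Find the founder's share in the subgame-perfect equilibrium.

2.12

Round 3 (the investor proposes): the founder gets 1 if talks fail, so the investor offers 1 and keeps 9.
Round 2 (the founder proposes): the investor can get 9 next round, worth 0.64 × 9 = 5.76 now, so the founder offers 5.76, keeping 4.24.
Round 1 (the investor proposes): the founder can get 4.24 next round, worth 0.5 × 4.24 = 2.12 now. The investor offers 2.12 and keeps 10 − 2.12 = 7.88.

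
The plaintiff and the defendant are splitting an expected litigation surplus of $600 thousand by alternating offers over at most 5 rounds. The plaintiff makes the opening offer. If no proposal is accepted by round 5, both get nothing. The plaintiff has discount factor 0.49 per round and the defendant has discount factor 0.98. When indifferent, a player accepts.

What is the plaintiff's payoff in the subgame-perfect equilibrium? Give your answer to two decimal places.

156.12

Round 5 (the plaintiff proposes): the defendant will accept anything ≥ 0, so the plaintiff offers 0 and keeps 600.
Round 4 (the defendant proposes): the plaintiff can get 600 next round, worth 0.49 × 600 = 294 now; the defendant offers that and keeps 306.
Round 3 (the plaintiff proposes): the defendant can get 306 next round, worth 0.98 × 306 = 299.88 now. The plaintiff offers 299.88 and keeps 600 − 299.88 = 300.12.
Round 2 (the defendant proposes): the plaintiff can get 300.12 next round, worth 0.49 × 300.12 = 147.0588 now; the defendant offers that and keeps 452.9412.
Round 1 (the plaintiff proposes): the defendant can get 452.9412 next round, worth 0.98 × 452.9412 = 443.882376 now; the plaintiff offers that and keeps 156.117624.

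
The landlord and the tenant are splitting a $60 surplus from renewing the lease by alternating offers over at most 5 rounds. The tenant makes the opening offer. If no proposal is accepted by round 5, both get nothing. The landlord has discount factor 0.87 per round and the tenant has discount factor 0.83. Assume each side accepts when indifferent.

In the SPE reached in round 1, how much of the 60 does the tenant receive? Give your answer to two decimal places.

Solve by backward induction from round 5.
Round 5 (the tenant proposes): rejection yields 0 for the landlord; the tenant offers 0 and keeps 60.
Round 4 (the landlord proposes): the tenant can get 60 next round, worth 0.83 × 60 = 49.8 now, so the landlord offers 49.8, keeping 10.2.
Round 3 (the tenant proposes): the landlord can get 10.2 next round, worth 0.87 × 10.2 = 8.874 now; the tenant offers that and keeps 51.126.
Round 2 (the landlord proposes): the tenant can get 51.126 next round, worth 0.83 × 51.126 = 42.43458 now; the landlord offers that and keeps 17.56542.
Round 1 (the tenant proposes): the landlord can get 17.56542 next round, worth 0.87 × 17.56542 = 15.2819154 now. The tenant offers 15.2819154 and keeps 60 − 15.2819154 = 44.7180846.

44.72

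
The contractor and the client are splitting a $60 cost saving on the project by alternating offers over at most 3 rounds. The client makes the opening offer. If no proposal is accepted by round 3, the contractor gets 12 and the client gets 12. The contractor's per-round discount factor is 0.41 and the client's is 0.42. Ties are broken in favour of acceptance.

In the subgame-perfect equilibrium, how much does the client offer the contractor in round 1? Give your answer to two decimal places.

16.33

Solve by backward induction from round 3.
Round 3 (the client proposes): the contractor gets 12 if talks fail, so the client offers 12 and keeps 48.
Round 2 (the contractor proposes): the client can get 48 next round, worth 0.42 × 48 = 20.16 now, so the contractor offers 20.16, keeping 39.84.
Round 1 (the client proposes): the contractor can get 39.84 next round, worth 0.41 × 39.84 = 16.3344 now, so the client offers 16.3344, keeping 43.6656.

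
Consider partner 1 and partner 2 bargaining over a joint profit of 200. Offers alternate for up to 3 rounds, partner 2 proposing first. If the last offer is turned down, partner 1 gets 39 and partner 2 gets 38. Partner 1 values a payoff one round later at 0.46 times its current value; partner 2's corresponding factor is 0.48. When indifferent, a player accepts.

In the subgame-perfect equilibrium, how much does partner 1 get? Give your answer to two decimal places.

Round 3 (partner 2 proposes): partner 1 gets 39 if talks fail, so partner 2 offers 39 and keeps 161.
Round 2 (partner 1 proposes): partner 2 can get 161 next round, worth 0.48 × 161 = 77.28 now; partner 1 offers that and keeps 122.72.
Round 1 (partner 2 proposes): partner 1 can get 122.72 next round, worth 0.46 × 122.72 = 56.4512 now, so partner 2 offers 56.4512, keeping 143.5488.

56.45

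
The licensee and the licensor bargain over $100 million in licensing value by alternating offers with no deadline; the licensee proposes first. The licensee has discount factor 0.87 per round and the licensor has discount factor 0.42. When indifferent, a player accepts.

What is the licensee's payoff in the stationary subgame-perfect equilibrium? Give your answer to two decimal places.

91.40

In a stationary SPE each proposer offers the other exactly their discounted continuation value.
If the licensee keeps x when proposing and the licensor keeps y when proposing, then x = 100 − 0.42y and y = 100 − 0.87x.
Solving: x = 100(1 − 0.42) / (1 − 0.87·0.42) = 58 / 0.6346 ≈ 91.3962.
The licensor gets 100 − 91.3962 ≈ 8.6038.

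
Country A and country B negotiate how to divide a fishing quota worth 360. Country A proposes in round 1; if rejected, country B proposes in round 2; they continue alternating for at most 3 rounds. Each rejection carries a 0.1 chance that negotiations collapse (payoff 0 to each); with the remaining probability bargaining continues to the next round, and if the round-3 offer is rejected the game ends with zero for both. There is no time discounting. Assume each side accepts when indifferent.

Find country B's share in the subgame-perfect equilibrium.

By backward induction:
Round 3 (country A proposes): country B will accept anything ≥ 0, so country A offers 0 and keeps 360.
Round 2 (country B proposes): rejecting gives country A an expected 0.9 × 360 = 324, so country B offers 324, keeping 36.
Round 1 (country A proposes): rejecting gives country B an expected 0.9 × 36 = 32.4; country A offers that and keeps 327.6.

32.4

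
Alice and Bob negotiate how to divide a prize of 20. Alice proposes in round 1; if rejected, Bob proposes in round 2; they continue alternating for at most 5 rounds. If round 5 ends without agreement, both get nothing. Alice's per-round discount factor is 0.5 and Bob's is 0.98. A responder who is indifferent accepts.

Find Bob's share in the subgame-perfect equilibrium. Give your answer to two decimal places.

Solve by backward induction from round 5.
Round 5 (Alice proposes): rejection yields 0 for Bob; Alice offers 0 and keeps 20.
Round 4 (Bob proposes): Alice can get 20 next round, worth 0.5 × 20 = 10 now, so Bob offers 10, keeping 10.
Round 3 (Alice proposes): Bob can get 10 next round, worth 0.98 × 10 = 9.8 now; Alice offers that and keeps 10.2.
Round 2 (Bob proposes): Alice can get 10.2 next round, worth 0.5 × 10.2 = 5.1 now, so Bob offers 5.1, keeping 14.9.
Round 1 (Alice proposes): Bob can get 14.9 next round, worth 0.98 × 14.9 = 14.602 now. Alice offers 14.602 and keeps 20 − 14.602 = 5.398.

14.60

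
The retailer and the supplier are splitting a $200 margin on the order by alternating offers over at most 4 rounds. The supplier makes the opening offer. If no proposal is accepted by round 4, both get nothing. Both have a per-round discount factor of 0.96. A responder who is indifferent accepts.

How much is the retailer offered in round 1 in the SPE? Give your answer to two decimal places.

184.63

Work backward from the last round.
Round 4 (the retailer proposes): the supplier will accept anything ≥ 0, so the retailer offers 0 and keeps 200.
Round 3 (the supplier proposes): the retailer can get 200 next round, worth 0.96 × 200 = 192 now; the supplier offers that and keeps 8.
Round 2 (the retailer proposes): the supplier can get 8 next round, worth 0.96 × 8 = 7.68 now; the retailer offers that and keeps 192.32.
Round 1 (the supplier proposes): the retailer can get 192.32 next round, worth 0.96 × 192.32 = 184.6272 now; the supplier offers that and keeps 15.3728.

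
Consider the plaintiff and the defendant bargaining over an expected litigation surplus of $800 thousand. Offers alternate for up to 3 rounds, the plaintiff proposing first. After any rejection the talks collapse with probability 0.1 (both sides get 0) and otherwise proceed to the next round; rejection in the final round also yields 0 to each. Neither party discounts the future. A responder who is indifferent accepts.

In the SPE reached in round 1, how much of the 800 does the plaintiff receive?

Round 3 (the plaintiff proposes): the defendant will accept anything ≥ 0, so the plaintiff offers 0 and keeps 800.
Round 2 (the defendant proposes): rejecting gives the plaintiff an expected 0.9 × 800 = 720. The defendant offers 720 and keeps 800 − 720 = 80.
Round 1 (the plaintiff proposes): rejecting gives the defendant an expected 0.9 × 80 = 72. The plaintiff offers 72 and keeps 800 − 72 = 728.

728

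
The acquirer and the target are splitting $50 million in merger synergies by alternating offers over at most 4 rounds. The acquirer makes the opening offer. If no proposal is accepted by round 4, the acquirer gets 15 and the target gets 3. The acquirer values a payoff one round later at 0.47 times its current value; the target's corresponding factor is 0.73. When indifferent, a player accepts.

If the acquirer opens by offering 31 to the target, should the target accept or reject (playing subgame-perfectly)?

Work out the target's continuation value if the offer is rejected.
Round 4 (the target proposes): the acquirer gets 15 if talks fail, so the target offers 15 and keeps 35.
Round 3 (the acquirer proposes): the target can get 35 next round, worth 0.73 × 35 = 25.55 now. The acquirer offers 25.55 and keeps 50 − 25.55 = 24.45.
Round 2 (the target proposes): the acquirer can get 24.45 next round, worth 0.47 × 24.45 = 11.4915 now. The target offers 11.4915 and keeps 50 − 11.4915 = 38.5085.
So by rejecting in round 1, the target gets 38.5085 next round, worth 0.73 × 38.5085 = 28.111205 now.
Offer 31 ≥ 28.111205, so the target accepts.

Accept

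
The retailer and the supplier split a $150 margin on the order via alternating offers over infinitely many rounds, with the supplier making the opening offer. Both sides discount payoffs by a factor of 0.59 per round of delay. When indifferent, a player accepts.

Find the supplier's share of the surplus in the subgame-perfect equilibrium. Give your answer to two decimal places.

Let x be the supplier's share when the supplier proposes and y be the retailer's share when the retailer proposes.
The retailer accepts iff offered ≥ 0.59·y, so x = 150 − 0.59y. Symmetrically y = 150 − 0.59x.
Substituting: x = 150 − 0.59(150 − 0.59x), giving x(1 − 0.59·0.59) = 150(1 − 0.59).
So x = 150 × 0.41 / 0.6519 ≈ 94.3396, and the retailer receives 150 − x ≈ 55.6604.

94.34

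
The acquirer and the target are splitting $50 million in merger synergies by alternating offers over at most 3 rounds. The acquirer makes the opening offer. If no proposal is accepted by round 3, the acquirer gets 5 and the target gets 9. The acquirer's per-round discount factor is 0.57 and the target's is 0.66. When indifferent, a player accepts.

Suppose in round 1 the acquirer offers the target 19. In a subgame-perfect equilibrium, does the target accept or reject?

Accept

Round 3 (the acquirer proposes): the target gets 9 if talks fail, so the acquirer offers 9 and keeps 41.
Round 2 (the target proposes): the acquirer can get 41 next round, worth 0.57 × 41 = 23.37 now. The target offers 23.37 and keeps 50 − 23.37 = 26.63.
So by rejecting in round 1, the target gets 26.63 next round, worth 0.66 × 26.63 = 17.5758 now.
Offer 19 ≥ 17.5758, so the target accepts.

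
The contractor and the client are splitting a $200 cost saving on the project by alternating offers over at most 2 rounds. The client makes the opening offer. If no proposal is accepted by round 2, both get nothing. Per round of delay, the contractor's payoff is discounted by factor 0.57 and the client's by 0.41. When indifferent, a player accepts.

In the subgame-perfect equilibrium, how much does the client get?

Round 2 (the contractor proposes): the client will accept anything ≥ 0, so the contractor offers 0 and keeps 200.
Round 1 (the client proposes): the contractor can get 200 next round, worth 0.57 × 200 = 114 now; the client offers that and keeps 86.

86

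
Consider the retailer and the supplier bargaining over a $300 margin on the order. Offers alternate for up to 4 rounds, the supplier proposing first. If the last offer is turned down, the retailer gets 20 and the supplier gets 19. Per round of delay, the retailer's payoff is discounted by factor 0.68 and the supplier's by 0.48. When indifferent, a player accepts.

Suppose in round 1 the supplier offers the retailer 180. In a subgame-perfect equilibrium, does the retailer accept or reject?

Accept

Round 4 (the retailer proposes): the supplier gets 19 if talks fail, so the retailer offers 19 and keeps 281.
Round 3 (the supplier proposes): the retailer can get 281 next round, worth 0.68 × 281 = 191.08 now; the supplier offers that and keeps 108.92.
Round 2 (the retailer proposes): the supplier can get 108.92 next round, worth 0.48 × 108.92 = 52.2816 now; the retailer offers that and keeps 247.7184.
So by rejecting in round 1, the retailer gets 247.7184 next round, worth 0.68 × 247.7184 = 168.448512 now.
Offer 180 ≥ 168.448512, so the retailer accepts.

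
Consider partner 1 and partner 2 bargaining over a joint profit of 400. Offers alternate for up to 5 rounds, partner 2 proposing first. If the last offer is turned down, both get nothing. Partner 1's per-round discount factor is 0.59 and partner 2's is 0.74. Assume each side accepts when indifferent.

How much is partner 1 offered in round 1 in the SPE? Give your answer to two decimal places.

Round 5 (partner 2 proposes): rejection yields 0 for partner 1; partner 2 offers 0 and keeps 400.
Round 4 (partner 1 proposes): partner 2 can get 400 next round, worth 0.74 × 400 = 296 now; partner 1 offers that and keeps 104.
Round 3 (partner 2 proposes): partner 1 can get 104 next round, worth 0.59 × 104 = 61.36 now, so partner 2 offers 61.36, keeping 338.64.
Round 2 (partner 1 proposes): partner 2 can get 338.64 next round, worth 0.74 × 338.64 = 250.5936 now. Partner 1 offers 250.5936 and keeps 400 − 250.5936 = 149.4064.
Round 1 (partner 2 proposes): partner 1 can get 149.4064 next round, worth 0.59 × 149.4064 = 88.149776 now; partner 2 offers that and keeps 311.850224.

88.15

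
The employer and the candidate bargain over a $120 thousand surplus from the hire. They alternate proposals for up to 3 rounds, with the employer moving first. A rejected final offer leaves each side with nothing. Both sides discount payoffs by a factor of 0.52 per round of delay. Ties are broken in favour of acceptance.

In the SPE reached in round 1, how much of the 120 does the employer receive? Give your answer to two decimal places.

90.05

Round 3 (the employer proposes): the candidate will accept anything ≥ 0, so the employer offers 0 and keeps 120.
Round 2 (the candidate proposes): the employer can get 120 next round, worth 0.52 × 120 = 62.4 now; the candidate offers that and keeps 57.6.
Round 1 (the employer proposes): the candidate can get 57.6 next round, worth 0.52 × 57.6 = 29.952 now; the employer offers that and keeps 90.048.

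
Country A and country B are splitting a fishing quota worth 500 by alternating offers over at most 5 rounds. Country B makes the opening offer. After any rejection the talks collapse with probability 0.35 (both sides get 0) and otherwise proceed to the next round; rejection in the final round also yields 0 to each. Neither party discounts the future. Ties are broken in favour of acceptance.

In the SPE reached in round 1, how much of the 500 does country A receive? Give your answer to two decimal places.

Round 5 (country B proposes): rejection yields 0 for country A; country B offers 0 and keeps 500.
Round 4 (country A proposes): rejecting gives country B an expected 0.65 × 500 = 325. Country A offers 325 and keeps 500 − 325 = 175.
Round 3 (country B proposes): rejecting gives country A an expected 0.65 × 175 = 113.75. Country B offers 113.75 and keeps 500 − 113.75 = 386.25.
Round 2 (country A proposes): rejecting gives country B an expected 0.65 × 386.25 = 251.0625, so country A offers 251.0625, keeping 248.9375.
Round 1 (country B proposes): rejecting gives country A an expected 0.65 × 248.9375 = 161.809375, so country B offers 161.809375, keeping 338.190625.

161.81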